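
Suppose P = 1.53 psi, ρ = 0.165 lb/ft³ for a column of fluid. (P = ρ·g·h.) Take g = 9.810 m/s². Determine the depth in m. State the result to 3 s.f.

407 m

Solving P = ρ·g·h for h: h = P/(ρ·g).
P = 1.53 psi = 10549 Pa; ρ = 0.165 lb/ft³ = 2.643 kg/m³; g = 9.810 m/s².
h = 406.9 m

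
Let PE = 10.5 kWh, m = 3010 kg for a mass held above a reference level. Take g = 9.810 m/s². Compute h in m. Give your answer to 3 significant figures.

1280 m

Solving PE = m·g·h for h: h = PE/(m·g).
PE = 10.5 kWh = 3.780×10^7 J; m = 3010 kg; g = 9.810 m/s².
h = 1280 m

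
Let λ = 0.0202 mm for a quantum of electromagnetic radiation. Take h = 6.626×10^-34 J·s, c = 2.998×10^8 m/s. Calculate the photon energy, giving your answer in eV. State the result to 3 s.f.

E is given directly by: E = hc/λ.
λ = 0.0202 mm = 2.020×10^-5 m; h = 6.626×10^-34 J·s; c = 2.998×10^8 m/s.
E = 9.834×10^-21 J  (the unit combination reduces to kg·m²/s² = J)
9.834×10^-21 J × (1 eV / 1.602×10^-19 J) = 0.06138 eV

0.0614 eV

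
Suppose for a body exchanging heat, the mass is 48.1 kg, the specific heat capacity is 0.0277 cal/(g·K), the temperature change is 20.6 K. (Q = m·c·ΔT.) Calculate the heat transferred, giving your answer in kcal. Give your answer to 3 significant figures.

27.4 kcal

Q is given directly by: Q = mcΔT.
m = 48.1 kg; c = 0.0277 cal/(g·K) = 115.9 J/(kg·K); ΔT = 20.6 K.
Q = 1.148×10^5 J
1.148×10^5 J × (1 kcal / 4184 J) = 27.45 kcal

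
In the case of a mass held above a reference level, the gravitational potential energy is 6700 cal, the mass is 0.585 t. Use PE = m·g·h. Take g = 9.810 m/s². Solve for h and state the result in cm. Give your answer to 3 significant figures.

Solving PE = m·g·h for h: h = PE/(m·g).
PE = 6700 cal = 28033 J; m = 0.585 t = 585.0 kg; g = 9.810 m/s².
h = 4.885 m
4.885 m × (1 cm / 0.01000 m) = 488.5 cm

488 cm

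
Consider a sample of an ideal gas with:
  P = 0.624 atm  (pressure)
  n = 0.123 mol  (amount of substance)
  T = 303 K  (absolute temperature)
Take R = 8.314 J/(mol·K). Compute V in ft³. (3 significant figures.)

From the ideal-gas law: V = nRT/P.
P = 0.624 atm = 63227 Pa; n = 0.123 mol; T = 303 K; R = 8.314 J/(mol·K).
V = 0.004901 m³
0.004901 m³ × (1 ft³ / 0.02832 m³) = 0.1731 ft³

0.173 ft³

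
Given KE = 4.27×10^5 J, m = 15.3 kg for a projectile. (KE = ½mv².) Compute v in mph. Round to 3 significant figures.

Rearranging: v = √(2·KE/m).
KE = 4.27×10^5 J; m = 15.3 kg.
v = 236.3 m/s
236.3 m/s × (1 mph / 0.4470 m/s) = 528.5 mph

528 mph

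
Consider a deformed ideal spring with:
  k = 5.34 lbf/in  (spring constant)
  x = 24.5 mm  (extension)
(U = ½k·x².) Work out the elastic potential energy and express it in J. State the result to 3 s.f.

0.281 J

U is given directly by: U = ½kx².
k = 5.34 lbf/in = 935.2 N/m; x = 24.5 mm = 0.02450 m.
U = 0.2807 J  (the unit combination reduces to kg·m²/s² = J)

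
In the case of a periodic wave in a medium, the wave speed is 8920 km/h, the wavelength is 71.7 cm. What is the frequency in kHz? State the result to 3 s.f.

Rearranging v = f·λ for f: f = v/λ.
v = 8920 km/h = 2478 m/s; λ = 71.7 cm = 0.7170 m.
f = 3456 Hz
3456 Hz × (1 kHz / 1000 Hz) = 3.456 kHz

3.46 kHz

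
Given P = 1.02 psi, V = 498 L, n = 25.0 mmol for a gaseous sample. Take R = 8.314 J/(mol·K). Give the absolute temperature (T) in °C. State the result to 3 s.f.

Rearranging PV = nRT for T: T = PV/(nR).
P = 1.02 psi = 7033 Pa; V = 498 L = 0.4980 m³; n = 25.0 mmol = 0.02500 mol; R = 8.314 J/(mol·K).
T = 16850 K
16850 K − 273.15 = 16577 °C

16600 °C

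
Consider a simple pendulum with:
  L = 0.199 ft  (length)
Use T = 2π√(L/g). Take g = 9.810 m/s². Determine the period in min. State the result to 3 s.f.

0.00823 min

T is given directly by: T = 2π√(L/g).
L = 0.199 ft = 0.06066 m; g = 9.810 m/s².
T = 0.4941 s
0.4941 s × (1 min / 60.00 s) = 0.008234 min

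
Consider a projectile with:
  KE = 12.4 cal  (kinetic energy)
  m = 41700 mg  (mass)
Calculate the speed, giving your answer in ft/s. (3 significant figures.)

164 ft/s

Rearranging: v = √(2·KE/m).
KE = 12.4 cal = 51.88 J; m = 41700 mg = 0.04170 kg.
v = 49.88 m/s
49.88 m/s × (1 ft/s / 0.3048 m/s) = 163.7 ft/s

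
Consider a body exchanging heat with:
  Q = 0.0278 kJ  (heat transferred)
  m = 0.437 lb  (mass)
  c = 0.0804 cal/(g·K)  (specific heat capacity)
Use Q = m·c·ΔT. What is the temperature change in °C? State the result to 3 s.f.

Rearranging Q = m·c·ΔT for ΔT: ΔT = Q/(m·c).
Q = 0.0278 kJ = 27.80 J; m = 0.437 lb = 0.1982 kg; c = 0.0804 cal/(g·K) = 336.4 J/(kg·K).
ΔT = 0.4169 K
Since 1 °C = 1 K, 0.4169 °C.

0.417 °C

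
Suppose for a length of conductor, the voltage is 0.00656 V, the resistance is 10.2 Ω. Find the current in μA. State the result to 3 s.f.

643 μA

Solving V = I·R for I: I = V/R.
V = 0.00656 V; R = 10.2 Ω.
I = 6.431×10^-4 A
6.431×10^-4 A × (1 μA / 1.000×10^-6 A) = 643.1 μA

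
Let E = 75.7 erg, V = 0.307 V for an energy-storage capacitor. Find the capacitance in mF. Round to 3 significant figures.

Solving E = ½C·V² for C: C = 2E/V².
E = 75.7 erg = 7.570×10^-6 J; V = 0.307 V.
C = 1.606×10^-4 F
1.606×10^-4 F × (1 mF / 0.001000 F) = 0.1606 mF

0.161 mF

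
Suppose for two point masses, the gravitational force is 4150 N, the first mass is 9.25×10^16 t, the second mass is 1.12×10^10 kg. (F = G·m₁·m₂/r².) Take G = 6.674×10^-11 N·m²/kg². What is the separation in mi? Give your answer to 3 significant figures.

Solving F = G·m₁·m₂/r² for r: r = √(G·m₁m₂/F).
F = 4150 N; m₁ = 9.25×10^16 t = 9.250×10^19 kg; m₂ = 1.12×10^10 kg; G = 6.674×10^-11 N·m²/kg².
r = 1.291×10^8 m
1.291×10^8 m × (1 mi / 1609 m) = 80205 mi

80200 mi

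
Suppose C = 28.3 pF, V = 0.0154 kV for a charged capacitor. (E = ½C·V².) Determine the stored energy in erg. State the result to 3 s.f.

0.0336 erg

E is given directly by: E = ½CV².
C = 28.3 pF = 2.830×10^-11 F; V = 0.0154 kV = 15.40 V.
E = 3.356×10^-9 J  (the unit combination reduces to kg·m²/s² = J)
3.356×10^-9 J × (1 erg / 1.000×10^-7 J) = 0.03356 erg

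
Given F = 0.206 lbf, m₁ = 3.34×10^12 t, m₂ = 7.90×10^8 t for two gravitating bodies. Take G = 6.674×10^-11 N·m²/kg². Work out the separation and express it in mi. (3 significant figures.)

2.72×10^5 mi

Rearranging F = G·m₁·m₂/r² for r: r = √(G·m₁m₂/F).
F = 0.206 lbf = 0.9163 N; m₁ = 3.34×10^12 t = 3.340×10^15 kg; m₂ = 7.90×10^8 t = 7.900×10^11 kg; G = 6.674×10^-11 N·m²/kg².
r = 4.384×10^8 m
4.384×10^8 m × (1 mi / 1609 m) = 2.724×10^5 mi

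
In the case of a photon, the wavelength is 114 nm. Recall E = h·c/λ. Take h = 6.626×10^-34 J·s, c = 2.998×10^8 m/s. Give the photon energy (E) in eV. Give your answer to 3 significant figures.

10.9 eV

E is given directly by: E = hc/λ.
λ = 114 nm = 1.140×10^-7 m; h = 6.626×10^-34 J·s; c = 2.998×10^8 m/s.
E = 1.743×10^-18 J
1.743×10^-18 J × (1 eV / 1.602×10^-19 J) = 10.88 eV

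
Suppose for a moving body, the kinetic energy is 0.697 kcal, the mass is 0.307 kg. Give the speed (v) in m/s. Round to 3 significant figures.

138 m/s

Rearranging: v = √(2·KE/m).
KE = 0.697 kcal = 2916 J; m = 0.307 kg.
v = 137.8 m/s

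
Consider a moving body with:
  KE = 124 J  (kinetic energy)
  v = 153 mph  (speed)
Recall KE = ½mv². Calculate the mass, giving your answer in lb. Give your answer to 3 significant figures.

0.117 lb

Rearranging KE = ½mv² for m: m = 2·KE/v².
KE = 124 J; v = 153 mph = 68.40 m/s.
m = 0.05301 kg
0.05301 kg × (1 lb / 0.4536 kg) = 0.1169 lb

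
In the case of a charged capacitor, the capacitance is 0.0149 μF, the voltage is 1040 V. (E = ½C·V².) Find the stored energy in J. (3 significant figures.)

0.00806 J

Directly: E = ½CV².
C = 0.0149 μF = 1.490×10^-8 F; V = 1040 V.
E = 0.008058 J  (the unit combination reduces to kg·m²/s² = J)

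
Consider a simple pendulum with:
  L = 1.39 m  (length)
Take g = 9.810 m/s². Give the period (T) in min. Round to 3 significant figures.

0.0394 min

Directly: T = 2π√(L/g).
L = 1.39 m; g = 9.810 m/s².
T = 2.365 s
2.365 s × (1 min / 60.00 s) = 0.03942 min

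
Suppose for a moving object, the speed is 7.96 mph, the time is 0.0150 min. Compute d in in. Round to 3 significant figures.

126 in

Solving v = d/t for d: d = v·t.
v = 7.96 mph = 3.558 m/s; t = 0.0150 min = 0.9000 s.
d = 3.203 m
3.203 m × (1 in / 0.02540 m) = 126.1 in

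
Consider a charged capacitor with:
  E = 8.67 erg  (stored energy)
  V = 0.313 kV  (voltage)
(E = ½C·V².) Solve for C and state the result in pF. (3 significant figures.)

Solving E = ½C·V² for C: C = 2E/V².
E = 8.67 erg = 8.670×10^-7 J; V = 0.313 kV = 313.0 V.
C = 1.770×10^-11 F
1.770×10^-11 F × (1 pF / 1.000×10^-12 F) = 17.70 pF

17.7 pF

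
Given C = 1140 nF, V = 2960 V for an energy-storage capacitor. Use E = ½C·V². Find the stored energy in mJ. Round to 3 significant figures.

4990 mJ

E is given directly by: E = ½CV².
C = 1140 nF = 1.140×10^-6 F; V = 2960 V.
E = 4.994 J  (the unit combination reduces to kg·m²/s² = J)
4.994 J × (1 mJ / 0.001000 J) = 4994 mJ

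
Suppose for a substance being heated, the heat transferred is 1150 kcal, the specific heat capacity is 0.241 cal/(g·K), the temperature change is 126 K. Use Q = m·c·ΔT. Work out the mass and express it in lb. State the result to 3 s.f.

83.5 lb

Rearranging Q = m·c·ΔT for m: m = Q/(c·ΔT).
Q = 1150 kcal = 4.812×10^6 J; c = 0.241 cal/(g·K) = 1008 J/(kg·K); ΔT = 126 K.
m = 37.87 kg
37.87 kg × (1 lb / 0.4536 kg) = 83.49 lb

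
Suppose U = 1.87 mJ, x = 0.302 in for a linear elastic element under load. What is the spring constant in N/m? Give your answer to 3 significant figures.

63.6 N/m

Rearranging: k = 2U/x².
U = 1.87 mJ = 0.001870 J; x = 0.302 in = 0.007671 m.
k = 63.56 N/m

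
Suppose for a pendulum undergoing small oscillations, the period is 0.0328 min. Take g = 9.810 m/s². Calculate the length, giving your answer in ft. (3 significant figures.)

3.16 ft

Rearranging: L = g·(T/2π)².
T = 0.0328 min = 1.968 s; g = 9.810 m/s².
L = 0.9624 m
0.9624 m × (1 ft / 0.3048 m) = 3.158 ft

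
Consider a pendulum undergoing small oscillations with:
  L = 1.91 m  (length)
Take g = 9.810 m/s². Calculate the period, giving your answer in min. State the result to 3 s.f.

0.0462 min

T is given directly by: T = 2π√(L/g).
L = 1.91 m; g = 9.810 m/s².
T = 2.772 s
2.772 s × (1 min / 60.00 s) = 0.04621 min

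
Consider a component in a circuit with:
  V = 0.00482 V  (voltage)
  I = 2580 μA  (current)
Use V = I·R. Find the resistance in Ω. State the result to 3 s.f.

Rearranging: R = V/I.
V = 0.00482 V; I = 2580 μA = 0.002580 A.
R = 1.868 Ω

1.87 Ω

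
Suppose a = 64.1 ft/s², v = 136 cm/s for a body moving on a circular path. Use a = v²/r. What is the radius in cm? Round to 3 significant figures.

Solving a = v²/r for r: r = v²/a.
a = 64.1 ft/s² = 19.54 m/s²; v = 136 cm/s = 1.360 m/s.
r = 0.09467 m
0.09467 m × (1 cm / 0.01000 m) = 9.467 cm

9.47 cm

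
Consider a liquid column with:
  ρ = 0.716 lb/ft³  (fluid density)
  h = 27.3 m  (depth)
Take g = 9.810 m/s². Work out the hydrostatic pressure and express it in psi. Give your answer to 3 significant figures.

P is given directly by: P = ρgh.
ρ = 0.716 lb/ft³ = 11.47 kg/m³; h = 27.3 m; g = 9.810 m/s².
P = 3072 Pa  (the unit combination reduces to kg/(m·s²) = Pa)
3072 Pa × (1 psi / 6895 Pa) = 0.4455 psi

0.445 psi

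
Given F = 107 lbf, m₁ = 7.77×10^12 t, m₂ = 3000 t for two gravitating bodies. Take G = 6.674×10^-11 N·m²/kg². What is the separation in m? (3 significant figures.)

57200 m

Solving F = G·m₁·m₂/r² for r: r = √(G·m₁m₂/F).
F = 107 lbf = 476.0 N; m₁ = 7.77×10^12 t = 7.770×10^15 kg; m₂ = 3000 t = 3.000×10^6 kg; G = 6.674×10^-11 N·m²/kg².
r = 57171 m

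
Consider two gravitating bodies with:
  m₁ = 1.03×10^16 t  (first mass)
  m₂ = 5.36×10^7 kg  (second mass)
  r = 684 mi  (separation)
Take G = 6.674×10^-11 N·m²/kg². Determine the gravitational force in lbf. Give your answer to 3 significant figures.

F is given directly by: F = Gm₁m₂/r².
m₁ = 1.03×10^16 t = 1.030×10^19 kg; m₂ = 5.36×10^7 kg; r = 684 mi = 1.101×10^6 m; G = 6.674×10^-11 N·m²/kg².
F = 30407 N  (the unit combination reduces to kg·m/s² = N)
30407 N × (1 lbf / 4.448 N) = 6836 lbf

6840 lbf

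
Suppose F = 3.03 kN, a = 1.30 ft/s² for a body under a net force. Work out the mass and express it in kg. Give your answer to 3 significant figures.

7650 kg

Solving F = m·a for m: m = F/a.
F = 3.03 kN = 3030 N; a = 1.30 ft/s² = 0.3962 m/s².
m = 7647 kg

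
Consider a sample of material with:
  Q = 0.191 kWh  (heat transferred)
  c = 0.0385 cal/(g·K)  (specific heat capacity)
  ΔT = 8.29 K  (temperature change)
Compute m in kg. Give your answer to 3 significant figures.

515 kg

Rearranging Q = m·c·ΔT for m: m = Q/(c·ΔT).
Q = 0.191 kWh = 6.876×10^5 J; c = 0.0385 cal/(g·K) = 161.1 J/(kg·K); ΔT = 8.29 K.
m = 514.9 kg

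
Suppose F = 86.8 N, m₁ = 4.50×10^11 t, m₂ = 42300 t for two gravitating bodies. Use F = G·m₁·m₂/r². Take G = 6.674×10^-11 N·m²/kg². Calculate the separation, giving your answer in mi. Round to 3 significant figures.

Rearranging F = G·m₁·m₂/r² for r: r = √(G·m₁m₂/F).
F = 86.8 N; m₁ = 4.50×10^11 t = 4.500×10^14 kg; m₂ = 42300 t = 4.230×10^7 kg; G = 6.674×10^-11 N·m²/kg².
r = 1.210×10^5 m
1.210×10^5 m × (1 mi / 1609 m) = 75.17 mi

75.2 mi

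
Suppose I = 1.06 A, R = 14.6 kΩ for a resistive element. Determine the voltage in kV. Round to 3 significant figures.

From Ohm's law: V = IR.
I = 1.06 A; R = 14.6 kΩ = 14600 Ω.
V = 15476 V
15476 V × (1 kV / 1000 V) = 15.48 kV

15.5 kV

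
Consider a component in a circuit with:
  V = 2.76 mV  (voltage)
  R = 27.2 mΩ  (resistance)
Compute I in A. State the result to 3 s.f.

0.101 A

Solving V = I·R for I: I = V/R.
V = 2.76 mV = 0.002760 V; R = 27.2 mΩ = 0.02720 Ω.
I = 0.1015 A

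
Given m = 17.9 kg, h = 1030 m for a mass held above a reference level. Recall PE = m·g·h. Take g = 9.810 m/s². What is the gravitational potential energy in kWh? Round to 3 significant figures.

Directly: PE = mgh.
m = 17.9 kg; h = 1030 m; g = 9.810 m/s².
PE = 1.809×10^5 J  (the unit combination reduces to kg·m²/s² = J)
1.809×10^5 J × (1 kWh / 3.600×10^6 J) = 0.05024 kWh

0.0502 kWh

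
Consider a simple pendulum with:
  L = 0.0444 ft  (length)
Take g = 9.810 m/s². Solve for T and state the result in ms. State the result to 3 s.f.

Directly: T = 2π√(L/g).
L = 0.0444 ft = 0.01353 m; g = 9.810 m/s².
T = 0.2334 s
0.2334 s × (1 ms / 0.001000 s) = 233.4 ms

233 ms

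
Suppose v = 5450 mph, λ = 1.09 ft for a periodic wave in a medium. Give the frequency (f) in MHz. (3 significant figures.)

0.00733 MHz

Rearranging: f = v/λ.
v = 5450 mph = 2436 m/s; λ = 1.09 ft = 0.3322 m.
f = 7333 Hz
7333 Hz × (1 MHz / 1.000×10^6 Hz) = 0.007333 MHz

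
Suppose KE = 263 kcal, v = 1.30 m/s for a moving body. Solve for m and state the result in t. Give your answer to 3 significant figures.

Rearranging KE = ½mv² for m: m = 2·KE/v².
KE = 263 kcal = 1.100×10^6 J; v = 1.30 m/s.
m = 1.302×10^6 kg
1.302×10^6 kg × (1 t / 1000 kg) = 1302 t

1300 t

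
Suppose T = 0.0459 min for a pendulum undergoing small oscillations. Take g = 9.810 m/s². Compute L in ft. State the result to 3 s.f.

6.18 ft

Solving T = 2π√(L/g) for L: L = g·(T/2π)².
T = 0.0459 min = 2.754 s; g = 9.810 m/s².
L = 1.885 m
1.885 m × (1 ft / 0.3048 m) = 6.183 ft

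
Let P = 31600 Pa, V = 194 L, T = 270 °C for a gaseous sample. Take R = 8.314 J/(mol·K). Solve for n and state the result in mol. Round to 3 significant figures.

From the ideal-gas law: n = PV/(RT).
P = 31600 Pa; V = 194 L = 0.1940 m³; T = 270 °C = 543.1 K; R = 8.314 J/(mol·K).
n = 1.358 mol

1.36 mol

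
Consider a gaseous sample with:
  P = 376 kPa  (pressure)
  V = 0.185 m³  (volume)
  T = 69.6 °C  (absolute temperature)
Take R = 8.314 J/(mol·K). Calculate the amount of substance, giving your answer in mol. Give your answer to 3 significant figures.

From the ideal-gas law: n = PV/(RT).
P = 376 kPa = 3.760×10^5 Pa; V = 0.185 m³; T = 69.6 °C = 342.8 K; R = 8.314 J/(mol·K).
n = 24.41 mol

24.4 mol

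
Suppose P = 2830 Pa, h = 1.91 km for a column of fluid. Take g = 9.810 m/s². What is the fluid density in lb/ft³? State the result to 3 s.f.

0.00943 lb/ft³

Rearranging: ρ = P/(g·h).
P = 2830 Pa; h = 1.91 km = 1910 m; g = 9.810 m/s².
ρ = 0.1510 kg/m³
0.1510 kg/m³ × (1 lb/ft³ / 16.02 kg/m³) = 0.009429 lb/ft³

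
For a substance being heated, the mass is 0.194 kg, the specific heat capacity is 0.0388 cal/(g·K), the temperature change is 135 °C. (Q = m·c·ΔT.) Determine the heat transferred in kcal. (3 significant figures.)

1.02 kcal

Directly: Q = mcΔT.
m = 0.194 kg; c = 0.0388 cal/(g·K) = 162.3 J/(kg·K); ΔT = 135 °C = 135.0 K.
Q = 4252 J
4252 J × (1 kcal / 4184 J) = 1.016 kcal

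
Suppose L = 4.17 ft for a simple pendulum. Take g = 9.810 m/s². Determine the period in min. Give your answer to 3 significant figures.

0.0377 min

T is given directly by: T = 2π√(L/g).
L = 4.17 ft = 1.271 m; g = 9.810 m/s².
T = 2.262 s
2.262 s × (1 min / 60.00 s) = 0.03769 min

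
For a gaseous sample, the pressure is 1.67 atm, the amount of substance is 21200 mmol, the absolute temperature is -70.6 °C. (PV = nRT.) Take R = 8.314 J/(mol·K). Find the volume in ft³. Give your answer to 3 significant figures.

7.45 ft³

From the ideal-gas law: V = nRT/P.
P = 1.67 atm = 1.692×10^5 Pa; n = 21200 mmol = 21.20 mol; T = -70.6 °C = 202.5 K; R = 8.314 J/(mol·K).
V = 0.2110 m³
0.2110 m³ × (1 ft³ / 0.02832 m³) = 7.451 ft³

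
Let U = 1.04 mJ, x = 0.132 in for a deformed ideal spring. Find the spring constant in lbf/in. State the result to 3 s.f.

1.06 lbf/in

Solving U = ½k·x² for k: k = 2U/x².
U = 1.04 mJ = 0.001040 J; x = 0.132 in = 0.003353 m.
k = 185.0 N/m
185.0 N/m × (1 lbf/in / 175.1 N/m) = 1.057 lbf/in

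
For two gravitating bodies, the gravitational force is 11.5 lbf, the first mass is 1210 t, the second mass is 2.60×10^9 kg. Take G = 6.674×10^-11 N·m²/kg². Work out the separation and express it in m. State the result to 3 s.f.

64.1 m

From Newton's law of gravitation: r = √(G·m₁m₂/F).
F = 11.5 lbf = 51.15 N; m₁ = 1210 t = 1.210×10^6 kg; m₂ = 2.60×10^9 kg; G = 6.674×10^-11 N·m²/kg².
r = 64.07 m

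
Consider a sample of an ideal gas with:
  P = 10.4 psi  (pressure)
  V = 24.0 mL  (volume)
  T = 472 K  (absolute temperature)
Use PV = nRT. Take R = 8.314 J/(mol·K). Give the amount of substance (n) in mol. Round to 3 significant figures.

From the ideal-gas law: n = PV/(RT).
P = 10.4 psi = 71705 Pa; V = 24.0 mL = 2.400×10^-5 m³; T = 472 K; R = 8.314 J/(mol·K).
n = 4.385×10^-4 mol

4.39×10^-4 mol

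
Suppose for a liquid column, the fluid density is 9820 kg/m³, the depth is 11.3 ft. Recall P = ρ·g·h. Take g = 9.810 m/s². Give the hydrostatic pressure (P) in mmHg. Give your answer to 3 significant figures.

Directly: P = ρgh.
ρ = 9820 kg/m³; h = 11.3 ft = 3.444 m; g = 9.810 m/s².
P = 3.318×10^5 Pa
3.318×10^5 Pa × (1 mmHg / 133.3 Pa) = 2489 mmHg

2490 mmHg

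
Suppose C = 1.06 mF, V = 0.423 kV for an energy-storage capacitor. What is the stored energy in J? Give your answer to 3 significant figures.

Directly: E = ½CV².
C = 1.06 mF = 0.001060 F; V = 0.423 kV = 423.0 V.
E = 94.83 J

94.8 J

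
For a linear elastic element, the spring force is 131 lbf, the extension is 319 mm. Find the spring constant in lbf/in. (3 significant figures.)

Rearranging F = k·x for k: k = F/x.
F = 131 lbf = 582.7 N; x = 319 mm = 0.3190 m.
k = 1827 N/m
1827 N/m × (1 lbf/in / 175.1 N/m) = 10.43 lbf/in

10.4 lbf/in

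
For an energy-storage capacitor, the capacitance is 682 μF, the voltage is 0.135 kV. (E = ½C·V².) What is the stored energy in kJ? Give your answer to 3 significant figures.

0.00621 kJ

Directly: E = ½CV².
C = 682 μF = 6.820×10^-4 F; V = 0.135 kV = 135.0 V.
E = 6.215 J
6.215 J × (1 kJ / 1000 J) = 0.006215 kJ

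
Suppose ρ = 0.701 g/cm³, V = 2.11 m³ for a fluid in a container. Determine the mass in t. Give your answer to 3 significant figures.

Rearranging ρ = m/V for m: m = ρV.
ρ = 0.701 g/cm³ = 701.0 kg/m³; V = 2.11 m³.
m = 1479 kg
1479 kg × (1 t / 1000 kg) = 1.479 t

1.48 t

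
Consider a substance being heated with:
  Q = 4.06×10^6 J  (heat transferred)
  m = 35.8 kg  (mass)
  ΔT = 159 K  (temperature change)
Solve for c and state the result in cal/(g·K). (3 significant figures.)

Rearranging Q = m·c·ΔT for c: c = Q/(m·ΔT).
Q = 4.06×10^6 J; m = 35.8 kg; ΔT = 159 K.
c = 713.3 J/(kg·K)
713.3 J/(kg·K) × (1 cal/(g·K) / 4184 J/(kg·K)) = 0.1705 cal/(g·K)

0.170 cal/(g·K)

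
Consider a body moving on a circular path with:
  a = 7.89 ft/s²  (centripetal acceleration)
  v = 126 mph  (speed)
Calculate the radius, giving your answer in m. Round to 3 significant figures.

1320 m

Solving a = v²/r for r: r = v²/a.
a = 7.89 ft/s² = 2.405 m/s²; v = 126 mph = 56.33 m/s.
r = 1319 m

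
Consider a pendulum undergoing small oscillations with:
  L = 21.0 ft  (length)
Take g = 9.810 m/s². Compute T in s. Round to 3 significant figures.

Directly: T = 2π√(L/g).
L = 21.0 ft = 6.401 m; g = 9.810 m/s².
T = 5.075 s

5.08 s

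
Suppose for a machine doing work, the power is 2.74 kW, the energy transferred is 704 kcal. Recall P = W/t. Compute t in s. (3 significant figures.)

1080 s

Rearranging: t = W/P.
P = 2.74 kW = 2740 W; W = 704 kcal = 2.946×10^6 J.
t = 1075 s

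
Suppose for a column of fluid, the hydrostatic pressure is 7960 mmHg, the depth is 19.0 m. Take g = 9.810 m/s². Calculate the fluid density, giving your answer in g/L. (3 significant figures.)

Solving P = ρ·g·h for ρ: ρ = P/(g·h).
P = 7960 mmHg = 1.061×10^6 Pa; h = 19.0 m; g = 9.810 m/s².
ρ = 5694 kg/m³
Since 1 g/L = 1 kg/m³, 5694 g/L.

5690 g/L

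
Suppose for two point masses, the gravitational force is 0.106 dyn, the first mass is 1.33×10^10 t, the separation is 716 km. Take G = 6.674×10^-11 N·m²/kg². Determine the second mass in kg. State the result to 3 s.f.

Rearranging F = G·m₁·m₂/r² for m₂: m₂ = F·r²/(G·m₁).
F = 0.106 dyn = 1.060×10^-6 N; m₁ = 1.33×10^10 t = 1.330×10^13 kg; r = 716 km = 7.160×10^5 m; G = 6.674×10^-11 N·m²/kg².
m₂ = 612.2 kg

612 kg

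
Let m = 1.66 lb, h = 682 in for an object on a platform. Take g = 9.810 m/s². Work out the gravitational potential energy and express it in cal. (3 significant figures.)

30.6 cal

PE is given directly by: PE = mgh.
m = 1.66 lb = 0.7530 kg; h = 682 in = 17.32 m; g = 9.810 m/s².
PE = 128.0 J
128.0 J × (1 cal / 4.184 J) = 30.58 cal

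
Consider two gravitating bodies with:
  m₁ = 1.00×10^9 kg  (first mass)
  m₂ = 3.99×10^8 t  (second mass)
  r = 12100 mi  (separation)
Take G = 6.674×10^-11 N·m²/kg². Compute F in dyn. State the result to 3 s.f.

F is given directly by: F = Gm₁m₂/r².
m₁ = 1.00×10^9 kg; m₂ = 3.99×10^8 t = 3.990×10^11 kg; r = 12100 mi = 1.947×10^7 m; G = 6.674×10^-11 N·m²/kg².
F = 7.022×10^-5 N
7.022×10^-5 N × (1 dyn / 1.000×10^-5 N) = 7.022 dyn

7.02 dyn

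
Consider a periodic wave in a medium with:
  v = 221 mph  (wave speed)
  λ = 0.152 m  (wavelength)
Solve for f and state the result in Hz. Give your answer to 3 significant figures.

Rearranging: f = v/λ.
v = 221 mph = 98.80 m/s; λ = 0.152 m.
f = 650.0 Hz

650 Hz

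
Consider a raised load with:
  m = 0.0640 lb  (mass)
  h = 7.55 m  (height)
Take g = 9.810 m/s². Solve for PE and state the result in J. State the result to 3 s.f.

Directly: PE = mgh.
m = 0.0640 lb = 0.02903 kg; h = 7.55 m; g = 9.810 m/s².
PE = 2.150 J

2.15 J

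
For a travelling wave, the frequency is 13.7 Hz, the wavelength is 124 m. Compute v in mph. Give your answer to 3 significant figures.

v is given directly by: v = fλ.
f = 13.7 Hz; λ = 124 m.
v = 1699 m/s
1699 m/s × (1 mph / 0.4470 m/s) = 3800 mph

3800 mph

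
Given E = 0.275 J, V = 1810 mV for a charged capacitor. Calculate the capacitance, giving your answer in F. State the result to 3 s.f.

0.168 F

Rearranging: C = 2E/V².
E = 0.275 J; V = 1810 mV = 1.810 V.
C = 0.1679 F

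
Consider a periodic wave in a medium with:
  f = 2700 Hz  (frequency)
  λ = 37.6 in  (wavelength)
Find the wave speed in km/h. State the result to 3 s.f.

Directly: v = fλ.
f = 2700 Hz; λ = 37.6 in = 0.9550 m.
v = 2579 m/s
2579 m/s × (1 km/h / 0.2778 m/s) = 9283 km/h

9280 km/h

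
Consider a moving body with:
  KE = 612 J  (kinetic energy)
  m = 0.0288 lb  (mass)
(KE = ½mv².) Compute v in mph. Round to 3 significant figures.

685 mph

Solving KE = ½mv² for v: v = √(2·KE/m).
KE = 612 J; m = 0.0288 lb = 0.01306 kg.
v = 306.1 m/s
306.1 m/s × (1 mph / 0.4470 m/s) = 684.7 mph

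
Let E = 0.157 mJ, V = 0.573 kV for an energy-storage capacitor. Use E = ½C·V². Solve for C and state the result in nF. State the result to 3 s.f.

0.956 nF

Rearranging: C = 2E/V².
E = 0.157 mJ = 1.570×10^-4 J; V = 0.573 kV = 573.0 V.
C = 9.564×10^-10 F
9.564×10^-10 F × (1 nF / 1.000×10^-9 F) = 0.9564 nF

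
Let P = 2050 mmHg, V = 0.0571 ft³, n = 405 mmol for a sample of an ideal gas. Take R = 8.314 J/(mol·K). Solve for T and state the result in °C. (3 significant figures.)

-142 °C

From the ideal-gas law: T = PV/(nR).
P = 2050 mmHg = 2.733×10^5 Pa; V = 0.0571 ft³ = 0.001617 m³; n = 405 mmol = 0.4050 mol; R = 8.314 J/(mol·K).
T = 131.2 K
131.2 K − 273.15 = -141.9 °C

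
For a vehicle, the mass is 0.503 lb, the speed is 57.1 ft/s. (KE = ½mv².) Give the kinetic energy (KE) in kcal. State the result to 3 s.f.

Directly: KE = ½mv².
m = 0.503 lb = 0.2282 kg; v = 57.1 ft/s = 17.40 m/s.
KE = 34.55 J  (the unit combination reduces to kg·m²/s² = J)
34.55 J × (1 kcal / 4184 J) = 0.008259 kcal

0.00826 kcal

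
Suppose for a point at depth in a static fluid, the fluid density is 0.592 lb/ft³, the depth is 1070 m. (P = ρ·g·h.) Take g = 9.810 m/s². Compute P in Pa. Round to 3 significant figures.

99500 Pa

Directly: P = ρgh.
ρ = 0.592 lb/ft³ = 9.483 kg/m³; h = 1070 m; g = 9.810 m/s².
P = 99539 Pa  (the unit combination reduces to kg/(m·s²) = Pa)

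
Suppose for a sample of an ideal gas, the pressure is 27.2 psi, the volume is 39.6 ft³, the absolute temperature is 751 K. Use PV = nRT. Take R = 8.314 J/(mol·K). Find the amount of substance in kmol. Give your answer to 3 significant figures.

From the ideal-gas law: n = PV/(RT).
P = 27.2 psi = 1.875×10^5 Pa; V = 39.6 ft³ = 1.121 m³; T = 751 K; R = 8.314 J/(mol·K).
n = 33.68 mol
33.68 mol × (1 kmol / 1000 mol) = 0.03368 kmol

0.0337 kmol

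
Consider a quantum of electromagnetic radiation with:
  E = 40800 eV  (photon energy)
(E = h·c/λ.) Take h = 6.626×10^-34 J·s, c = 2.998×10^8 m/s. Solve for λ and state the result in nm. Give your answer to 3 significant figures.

0.0304 nm

Rearranging: λ = hc/E.
E = 40800 eV = 6.537×10^-15 J; h = 6.626×10^-34 J·s; c = 2.998×10^8 m/s.
λ = 3.039×10^-11 m
3.039×10^-11 m × (1 nm / 1.000×10^-9 m) = 0.03039 nm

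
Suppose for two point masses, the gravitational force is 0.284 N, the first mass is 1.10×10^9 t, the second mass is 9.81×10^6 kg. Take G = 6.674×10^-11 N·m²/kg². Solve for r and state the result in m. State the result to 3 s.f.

From Newton's law of gravitation: r = √(G·m₁m₂/F).
F = 0.284 N; m₁ = 1.10×10^9 t = 1.100×10^12 kg; m₂ = 9.81×10^6 kg; G = 6.674×10^-11 N·m²/kg².
r = 50358 m

50400 m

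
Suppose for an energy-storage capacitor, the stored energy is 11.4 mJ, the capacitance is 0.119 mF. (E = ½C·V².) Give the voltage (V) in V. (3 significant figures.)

13.8 V

Rearranging E = ½C·V² for V: V = √(2E/C).
E = 11.4 mJ = 0.01140 J; C = 0.119 mF = 1.190×10^-4 F.
V = 13.84 V  (the unit combination reduces to kg·m²/(A·s³) = V)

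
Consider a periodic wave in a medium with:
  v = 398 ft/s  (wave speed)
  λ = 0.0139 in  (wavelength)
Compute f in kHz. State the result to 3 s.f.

Rearranging v = f·λ for f: f = v/λ.
v = 398 ft/s = 121.3 m/s; λ = 0.0139 in = 3.531×10^-4 m.
f = 3.436×10^5 Hz
3.436×10^5 Hz × (1 kHz / 1000 Hz) = 343.6 kHz

344 kHz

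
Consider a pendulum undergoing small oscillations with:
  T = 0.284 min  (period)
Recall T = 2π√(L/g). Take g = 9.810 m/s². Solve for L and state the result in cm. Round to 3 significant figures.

7220 cm

Solving T = 2π√(L/g) for L: L = g·(T/2π)².
T = 0.284 min = 17.04 s; g = 9.810 m/s².
L = 72.15 m
72.15 m × (1 cm / 0.01000 m) = 7215 cm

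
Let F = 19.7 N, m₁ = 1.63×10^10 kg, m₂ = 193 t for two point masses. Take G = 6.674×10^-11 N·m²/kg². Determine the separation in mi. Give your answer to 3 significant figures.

Rearranging: r = √(G·m₁m₂/F).
F = 19.7 N; m₁ = 1.63×10^10 kg; m₂ = 193 t = 1.930×10^5 kg; G = 6.674×10^-11 N·m²/kg².
r = 103.2 m
103.2 m × (1 mi / 1609 m) = 0.06415 mi

0.0641 mi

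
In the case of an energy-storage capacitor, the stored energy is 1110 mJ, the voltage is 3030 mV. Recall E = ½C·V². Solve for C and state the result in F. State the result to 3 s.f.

Rearranging: C = 2E/V².
E = 1110 mJ = 1.110 J; V = 3030 mV = 3.030 V.
C = 0.2418 F

0.242 F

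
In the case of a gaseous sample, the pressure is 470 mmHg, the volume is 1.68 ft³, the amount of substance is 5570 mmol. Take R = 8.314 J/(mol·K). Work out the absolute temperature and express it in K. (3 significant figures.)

64.4 K

Rearranging: T = PV/(nR).
P = 470 mmHg = 62661 Pa; V = 1.68 ft³ = 0.04757 m³; n = 5570 mmol = 5.570 mol; R = 8.314 J/(mol·K).
T = 64.37 K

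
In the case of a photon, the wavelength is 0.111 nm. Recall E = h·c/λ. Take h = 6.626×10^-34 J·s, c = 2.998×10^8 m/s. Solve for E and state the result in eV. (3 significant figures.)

11200 eV

E is given directly by: E = hc/λ.
λ = 0.111 nm = 1.110×10^-10 m; h = 6.626×10^-34 J·s; c = 2.998×10^8 m/s.
E = 1.790×10^-15 J  (the unit combination reduces to kg·m²/s² = J)
1.790×10^-15 J × (1 eV / 1.602×10^-19 J) = 11170 eV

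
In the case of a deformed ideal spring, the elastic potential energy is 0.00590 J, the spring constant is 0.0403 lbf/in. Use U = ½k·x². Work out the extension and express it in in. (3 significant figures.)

Rearranging: x = √(2U/k).
U = 0.00590 J; k = 0.0403 lbf/in = 7.058 N/m.
x = 0.04089 m
0.04089 m × (1 in / 0.02540 m) = 1.610 in

1.61 in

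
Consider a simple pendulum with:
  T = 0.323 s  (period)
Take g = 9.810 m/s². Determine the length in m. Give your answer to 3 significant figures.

0.0259 m

Rearranging T = 2π√(L/g) for L: L = g·(T/2π)².
T = 0.323 s; g = 9.810 m/s².
L = 0.02592 m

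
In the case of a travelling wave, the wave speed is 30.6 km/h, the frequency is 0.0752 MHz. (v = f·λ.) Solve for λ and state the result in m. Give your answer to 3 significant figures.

Solving v = f·λ for λ: λ = v/f.
v = 30.6 km/h = 8.500 m/s; f = 0.0752 MHz = 75200 Hz.
λ = 1.130×10^-4 m

1.13×10^-4 m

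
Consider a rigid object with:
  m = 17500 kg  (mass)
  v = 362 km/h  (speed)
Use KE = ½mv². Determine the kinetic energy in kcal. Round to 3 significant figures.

Directly: KE = ½mv².
m = 17500 kg; v = 362 km/h = 100.6 m/s.
KE = 8.847×10^7 J
8.847×10^7 J × (1 kcal / 4184 J) = 21146 kcal

21100 kcal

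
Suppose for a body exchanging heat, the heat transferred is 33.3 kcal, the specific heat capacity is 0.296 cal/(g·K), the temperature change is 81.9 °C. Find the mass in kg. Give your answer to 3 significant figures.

1.37 kg

Rearranging Q = m·c·ΔT for m: m = Q/(c·ΔT).
Q = 33.3 kcal = 1.393×10^5 J; c = 0.296 cal/(g·K) = 1238 J/(kg·K); ΔT = 81.9 °C = 81.90 K.
m = 1.374 kg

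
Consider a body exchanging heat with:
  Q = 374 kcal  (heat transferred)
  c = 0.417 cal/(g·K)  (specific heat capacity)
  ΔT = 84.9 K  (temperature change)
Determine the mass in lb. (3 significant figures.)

23.3 lb

Rearranging: m = Q/(c·ΔT).
Q = 374 kcal = 1.565×10^6 J; c = 0.417 cal/(g·K) = 1745 J/(kg·K); ΔT = 84.9 K.
m = 10.56 kg
10.56 kg × (1 lb / 0.4536 kg) = 23.29 lb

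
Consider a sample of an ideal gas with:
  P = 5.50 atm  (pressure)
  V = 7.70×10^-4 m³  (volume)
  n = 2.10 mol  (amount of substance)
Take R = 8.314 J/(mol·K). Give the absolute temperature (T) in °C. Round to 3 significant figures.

-249 °C

From the ideal-gas law: T = PV/(nR).
P = 5.50 atm = 5.573×10^5 Pa; V = 7.70×10^-4 m³; n = 2.10 mol; R = 8.314 J/(mol·K).
T = 24.58 K
24.58 K − 273.15 = -248.6 °C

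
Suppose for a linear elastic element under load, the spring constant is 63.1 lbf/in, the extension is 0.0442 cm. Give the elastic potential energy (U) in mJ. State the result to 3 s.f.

Directly: U = ½kx².
k = 63.1 lbf/in = 11051 N/m; x = 0.0442 cm = 4.420×10^-4 m.
U = 0.001079 J
0.001079 J × (1 mJ / 0.001000 J) = 1.079 mJ

1.08 mJ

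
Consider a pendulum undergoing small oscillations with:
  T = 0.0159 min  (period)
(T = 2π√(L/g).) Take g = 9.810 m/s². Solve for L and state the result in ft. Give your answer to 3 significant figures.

0.742 ft

Rearranging: L = g·(T/2π)².
T = 0.0159 min = 0.9540 s; g = 9.810 m/s².
L = 0.2262 m
0.2262 m × (1 ft / 0.3048 m) = 0.7420 ft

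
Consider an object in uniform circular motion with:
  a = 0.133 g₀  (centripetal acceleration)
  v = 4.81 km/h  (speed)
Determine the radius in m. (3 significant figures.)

1.37 m

Solving a = v²/r for r: r = v²/a.
a = 0.133 g₀ = 1.304 m/s²; v = 4.81 km/h = 1.336 m/s.
r = 1.369 m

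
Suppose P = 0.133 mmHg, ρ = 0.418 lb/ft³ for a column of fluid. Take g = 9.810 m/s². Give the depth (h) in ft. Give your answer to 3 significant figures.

Rearranging P = ρ·g·h for h: h = P/(ρ·g).
P = 0.133 mmHg = 17.73 Pa; ρ = 0.418 lb/ft³ = 6.696 kg/m³; g = 9.810 m/s².
h = 0.2700 m
0.2700 m × (1 ft / 0.3048 m) = 0.8857 ft

0.886 ft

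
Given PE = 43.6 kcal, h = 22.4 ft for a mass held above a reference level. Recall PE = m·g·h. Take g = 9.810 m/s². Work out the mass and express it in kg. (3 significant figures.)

2720 kg

Rearranging PE = m·g·h for m: m = PE/(g·h).
PE = 43.6 kcal = 1.824×10^5 J; h = 22.4 ft = 6.828 m; g = 9.810 m/s².
m = 2724 kg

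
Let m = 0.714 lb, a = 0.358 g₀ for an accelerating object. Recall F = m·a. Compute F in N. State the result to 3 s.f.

From Newton's second law: F = m·a.
m = 0.714 lb = 0.3239 kg; a = 0.358 g₀ = 3.511 m/s².
F = 1.137 N  (the unit combination reduces to kg·m/s² = N)

1.14 N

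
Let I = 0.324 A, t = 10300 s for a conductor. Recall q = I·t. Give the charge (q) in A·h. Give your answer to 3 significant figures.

q is given directly by: q = It.
I = 0.324 A; t = 10300 s.
q = 3337 C  (the unit combination reduces to A·s = C)
3337 C × (1 A·h / 3600 C) = 0.9270 A·h

0.927 A·h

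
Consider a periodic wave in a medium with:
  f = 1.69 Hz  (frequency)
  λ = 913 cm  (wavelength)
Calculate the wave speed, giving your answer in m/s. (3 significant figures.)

15.4 m/s

v is given directly by: v = fλ.
f = 1.69 Hz; λ = 913 cm = 9.130 m.
v = 15.43 m/s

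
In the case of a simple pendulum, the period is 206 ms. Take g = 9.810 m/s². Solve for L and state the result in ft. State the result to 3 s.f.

Rearranging: L = g·(T/2π)².
T = 206 ms = 0.2060 s; g = 9.810 m/s².
L = 0.01054 m
0.01054 m × (1 ft / 0.3048 m) = 0.03460 ft

0.0346 ft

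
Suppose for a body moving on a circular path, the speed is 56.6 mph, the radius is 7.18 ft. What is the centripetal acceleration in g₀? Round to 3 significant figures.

29.8 g₀

Directly: a = v²/r.
v = 56.6 mph = 25.30 m/s; r = 7.18 ft = 2.188 m.
a = 292.5 m/s²
292.5 m/s² × (1 g₀ / 9.807 m/s²) = 29.83 g₀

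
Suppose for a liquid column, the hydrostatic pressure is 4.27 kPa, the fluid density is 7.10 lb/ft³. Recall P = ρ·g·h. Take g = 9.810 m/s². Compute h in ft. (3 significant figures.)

Rearranging: h = P/(ρ·g).
P = 4.27 kPa = 4270 Pa; ρ = 7.10 lb/ft³ = 113.7 kg/m³; g = 9.810 m/s².
h = 3.827 m
3.827 m × (1 ft / 0.3048 m) = 12.56 ft

12.6 ft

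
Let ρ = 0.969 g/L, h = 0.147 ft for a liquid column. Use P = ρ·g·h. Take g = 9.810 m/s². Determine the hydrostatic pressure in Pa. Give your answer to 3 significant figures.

P is given directly by: P = ρgh.
ρ = 0.969 g/L = 0.9690 kg/m³; h = 0.147 ft = 0.04481 m; g = 9.810 m/s².
P = 0.4259 Pa

0.426 Pa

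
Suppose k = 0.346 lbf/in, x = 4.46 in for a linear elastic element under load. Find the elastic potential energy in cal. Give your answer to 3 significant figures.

U is given directly by: U = ½kx².
k = 0.346 lbf/in = 60.59 N/m; x = 4.46 in = 0.1133 m.
U = 0.3888 J
0.3888 J × (1 cal / 4.184 J) = 0.09293 cal

0.0929 cal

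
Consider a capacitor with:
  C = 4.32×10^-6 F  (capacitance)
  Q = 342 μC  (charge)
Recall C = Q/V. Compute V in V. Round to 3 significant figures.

79.2 V

Solving C = Q/V for V: V = Q/C.
C = 4.32×10^-6 F; Q = 342 μC = 3.420×10^-4 C.
V = 79.17 V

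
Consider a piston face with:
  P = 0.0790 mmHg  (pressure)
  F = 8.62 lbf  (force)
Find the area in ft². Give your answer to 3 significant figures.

39.2 ft²

Rearranging P = F/A for A: A = F/P.
P = 0.0790 mmHg = 10.53 Pa; F = 8.62 lbf = 38.34 N.
A = 3.641 m²
3.641 m² × (1 ft² / 0.09290 m²) = 39.19 ft²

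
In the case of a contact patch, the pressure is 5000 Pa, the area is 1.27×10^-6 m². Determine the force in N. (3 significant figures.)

Solving P = F/A for F: F = P·A.
P = 5000 Pa; A = 1.27×10^-6 m².
F = 0.006350 N

0.00635 N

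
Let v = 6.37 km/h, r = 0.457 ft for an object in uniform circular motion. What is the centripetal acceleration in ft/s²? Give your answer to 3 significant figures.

73.7 ft/s²

a is given directly by: a = v²/r.
v = 6.37 km/h = 1.769 m/s; r = 0.457 ft = 0.1393 m.
a = 22.48 m/s²
22.48 m/s² × (1 ft/s² / 0.3048 m/s²) = 73.74 ft/s²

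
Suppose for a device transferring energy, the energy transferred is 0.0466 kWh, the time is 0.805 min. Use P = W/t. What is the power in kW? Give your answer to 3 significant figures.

3.47 kW

Directly: P = W/t.
W = 0.0466 kWh = 1.678×10^5 J; t = 0.805 min = 48.30 s.
P = 3473 W  (the unit combination reduces to kg·m²/s³ = W)
3473 W × (1 kW / 1000 W) = 3.473 kW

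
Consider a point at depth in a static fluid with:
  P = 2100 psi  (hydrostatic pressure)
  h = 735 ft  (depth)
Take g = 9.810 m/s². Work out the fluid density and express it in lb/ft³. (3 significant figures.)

Rearranging P = ρ·g·h for ρ: ρ = P/(g·h).
P = 2100 psi = 1.448×10^7 Pa; h = 735 ft = 224.0 m; g = 9.810 m/s².
ρ = 6588 kg/m³
6588 kg/m³ × (1 lb/ft³ / 16.02 kg/m³) = 411.3 lb/ft³

411 lb/ft³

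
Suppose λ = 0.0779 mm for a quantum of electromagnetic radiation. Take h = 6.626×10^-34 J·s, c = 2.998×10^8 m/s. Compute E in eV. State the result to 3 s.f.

E is given directly by: E = hc/λ.
λ = 0.0779 mm = 7.790×10^-5 m; h = 6.626×10^-34 J·s; c = 2.998×10^8 m/s.
E = 2.550×10^-21 J  (the unit combination reduces to kg·m²/s² = J)
2.550×10^-21 J × (1 eV / 1.602×10^-19 J) = 0.01592 eV

0.0159 eV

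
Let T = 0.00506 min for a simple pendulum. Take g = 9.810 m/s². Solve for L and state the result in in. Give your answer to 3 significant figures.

0.902 in

Rearranging T = 2π√(L/g) for L: L = g·(T/2π)².
T = 0.00506 min = 0.3036 s; g = 9.810 m/s².
L = 0.02290 m
0.02290 m × (1 in / 0.02540 m) = 0.9017 in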